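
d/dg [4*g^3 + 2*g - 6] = 12*g^2 + 2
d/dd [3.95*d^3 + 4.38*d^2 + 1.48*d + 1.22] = 11.85*d^2 + 8.76*d + 1.48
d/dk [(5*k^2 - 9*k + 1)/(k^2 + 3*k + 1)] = 4*(6*k^2 + 2*k - 3)/(k^4 + 6*k^3 + 11*k^2 + 6*k + 1)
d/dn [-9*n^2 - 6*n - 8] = -18*n - 6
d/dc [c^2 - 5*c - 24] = 2*c - 5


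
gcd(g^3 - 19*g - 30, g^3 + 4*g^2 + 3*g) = g + 3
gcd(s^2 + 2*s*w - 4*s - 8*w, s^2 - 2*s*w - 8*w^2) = s + 2*w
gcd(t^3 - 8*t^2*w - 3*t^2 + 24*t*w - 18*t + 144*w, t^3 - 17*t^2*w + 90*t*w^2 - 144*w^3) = t - 8*w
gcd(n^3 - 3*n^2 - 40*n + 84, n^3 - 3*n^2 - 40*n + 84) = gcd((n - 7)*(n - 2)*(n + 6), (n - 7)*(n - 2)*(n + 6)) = n^3 - 3*n^2 - 40*n + 84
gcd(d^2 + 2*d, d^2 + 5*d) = d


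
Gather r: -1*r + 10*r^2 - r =10*r^2 - 2*r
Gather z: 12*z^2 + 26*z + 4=12*z^2 + 26*z + 4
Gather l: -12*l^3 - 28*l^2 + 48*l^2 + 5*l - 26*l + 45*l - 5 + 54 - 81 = -12*l^3 + 20*l^2 + 24*l - 32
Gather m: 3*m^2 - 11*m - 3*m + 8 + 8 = 3*m^2 - 14*m + 16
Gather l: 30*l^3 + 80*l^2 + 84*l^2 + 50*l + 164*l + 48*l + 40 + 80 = 30*l^3 + 164*l^2 + 262*l + 120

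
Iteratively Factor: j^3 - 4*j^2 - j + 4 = (j + 1)*(j^2 - 5*j + 4) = (j - 1)*(j + 1)*(j - 4)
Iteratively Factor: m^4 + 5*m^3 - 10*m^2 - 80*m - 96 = (m + 3)*(m^3 + 2*m^2 - 16*m - 32) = (m - 4)*(m + 3)*(m^2 + 6*m + 8) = (m - 4)*(m + 3)*(m + 4)*(m + 2)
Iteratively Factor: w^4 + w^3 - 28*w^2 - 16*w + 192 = (w - 3)*(w^3 + 4*w^2 - 16*w - 64) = (w - 4)*(w - 3)*(w^2 + 8*w + 16) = (w - 4)*(w - 3)*(w + 4)*(w + 4)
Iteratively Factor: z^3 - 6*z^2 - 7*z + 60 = (z + 3)*(z^2 - 9*z + 20) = (z - 5)*(z + 3)*(z - 4)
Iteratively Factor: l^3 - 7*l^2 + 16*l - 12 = (l - 2)*(l^2 - 5*l + 6) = (l - 2)^2*(l - 3)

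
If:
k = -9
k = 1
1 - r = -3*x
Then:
No Solution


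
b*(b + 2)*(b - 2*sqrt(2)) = b^3 - 2*sqrt(2)*b^2 + 2*b^2 - 4*sqrt(2)*b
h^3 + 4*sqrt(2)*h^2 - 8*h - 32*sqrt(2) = (h - 2*sqrt(2))*(h + 2*sqrt(2))*(h + 4*sqrt(2))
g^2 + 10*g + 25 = (g + 5)^2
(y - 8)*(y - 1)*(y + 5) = y^3 - 4*y^2 - 37*y + 40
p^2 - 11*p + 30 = (p - 6)*(p - 5)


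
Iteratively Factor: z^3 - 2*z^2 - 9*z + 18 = (z + 3)*(z^2 - 5*z + 6) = (z - 2)*(z + 3)*(z - 3)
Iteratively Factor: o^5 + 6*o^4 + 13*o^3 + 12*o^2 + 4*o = (o)*(o^4 + 6*o^3 + 13*o^2 + 12*o + 4) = o*(o + 2)*(o^3 + 4*o^2 + 5*o + 2) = o*(o + 2)^2*(o^2 + 2*o + 1) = o*(o + 1)*(o + 2)^2*(o + 1)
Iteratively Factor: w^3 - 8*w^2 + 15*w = (w - 3)*(w^2 - 5*w) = (w - 5)*(w - 3)*(w)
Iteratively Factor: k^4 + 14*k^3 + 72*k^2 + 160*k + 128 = (k + 4)*(k^3 + 10*k^2 + 32*k + 32) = (k + 4)^2*(k^2 + 6*k + 8) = (k + 2)*(k + 4)^2*(k + 4)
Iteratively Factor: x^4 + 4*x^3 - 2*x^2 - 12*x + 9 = (x + 3)*(x^3 + x^2 - 5*x + 3) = (x + 3)^2*(x^2 - 2*x + 1) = (x - 1)*(x + 3)^2*(x - 1)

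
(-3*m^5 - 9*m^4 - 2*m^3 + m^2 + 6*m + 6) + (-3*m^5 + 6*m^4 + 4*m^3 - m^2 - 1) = -6*m^5 - 3*m^4 + 2*m^3 + 6*m + 5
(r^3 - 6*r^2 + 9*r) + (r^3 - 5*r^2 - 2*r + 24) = 2*r^3 - 11*r^2 + 7*r + 24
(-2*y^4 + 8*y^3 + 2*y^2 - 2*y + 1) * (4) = -8*y^4 + 32*y^3 + 8*y^2 - 8*y + 4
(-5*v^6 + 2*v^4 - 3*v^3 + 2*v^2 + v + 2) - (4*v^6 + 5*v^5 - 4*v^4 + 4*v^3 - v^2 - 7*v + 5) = -9*v^6 - 5*v^5 + 6*v^4 - 7*v^3 + 3*v^2 + 8*v - 3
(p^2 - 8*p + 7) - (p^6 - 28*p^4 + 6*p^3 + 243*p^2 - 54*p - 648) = -p^6 + 28*p^4 - 6*p^3 - 242*p^2 + 46*p + 655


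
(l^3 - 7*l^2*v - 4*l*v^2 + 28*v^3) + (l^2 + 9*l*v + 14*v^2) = l^3 - 7*l^2*v + l^2 - 4*l*v^2 + 9*l*v + 28*v^3 + 14*v^2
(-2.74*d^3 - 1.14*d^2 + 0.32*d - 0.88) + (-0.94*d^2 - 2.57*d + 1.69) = -2.74*d^3 - 2.08*d^2 - 2.25*d + 0.81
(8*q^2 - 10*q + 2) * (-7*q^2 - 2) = -56*q^4 + 70*q^3 - 30*q^2 + 20*q - 4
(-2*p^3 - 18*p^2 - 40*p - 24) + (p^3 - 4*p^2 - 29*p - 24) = -p^3 - 22*p^2 - 69*p - 48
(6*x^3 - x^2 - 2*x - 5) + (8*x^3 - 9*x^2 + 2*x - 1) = 14*x^3 - 10*x^2 - 6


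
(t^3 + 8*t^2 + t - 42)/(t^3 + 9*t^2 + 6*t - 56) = (t + 3)/(t + 4)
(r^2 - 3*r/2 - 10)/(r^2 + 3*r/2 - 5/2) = (r - 4)/(r - 1)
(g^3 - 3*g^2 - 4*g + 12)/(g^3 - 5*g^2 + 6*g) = (g + 2)/g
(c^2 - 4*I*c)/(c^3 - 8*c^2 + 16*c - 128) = c/(c^2 + 4*c*(-2 + I) - 32*I)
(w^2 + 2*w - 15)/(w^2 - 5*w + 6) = (w + 5)/(w - 2)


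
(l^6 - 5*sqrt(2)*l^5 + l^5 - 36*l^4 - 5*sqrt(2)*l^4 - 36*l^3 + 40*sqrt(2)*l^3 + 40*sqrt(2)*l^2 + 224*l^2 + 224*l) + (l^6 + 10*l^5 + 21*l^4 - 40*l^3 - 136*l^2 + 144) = 2*l^6 - 5*sqrt(2)*l^5 + 11*l^5 - 15*l^4 - 5*sqrt(2)*l^4 - 76*l^3 + 40*sqrt(2)*l^3 + 40*sqrt(2)*l^2 + 88*l^2 + 224*l + 144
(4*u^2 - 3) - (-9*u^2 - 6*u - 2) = 13*u^2 + 6*u - 1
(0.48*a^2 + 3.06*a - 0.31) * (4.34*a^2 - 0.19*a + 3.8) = 2.0832*a^4 + 13.1892*a^3 - 0.1028*a^2 + 11.6869*a - 1.178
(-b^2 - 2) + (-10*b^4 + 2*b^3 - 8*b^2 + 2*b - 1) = -10*b^4 + 2*b^3 - 9*b^2 + 2*b - 3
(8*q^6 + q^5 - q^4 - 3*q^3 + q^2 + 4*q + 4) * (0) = 0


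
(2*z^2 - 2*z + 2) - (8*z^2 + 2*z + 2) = -6*z^2 - 4*z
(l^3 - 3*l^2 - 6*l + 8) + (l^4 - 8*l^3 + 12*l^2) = l^4 - 7*l^3 + 9*l^2 - 6*l + 8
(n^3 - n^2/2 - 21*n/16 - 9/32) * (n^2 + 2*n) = n^5 + 3*n^4/2 - 37*n^3/16 - 93*n^2/32 - 9*n/16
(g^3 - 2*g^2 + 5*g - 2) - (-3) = g^3 - 2*g^2 + 5*g + 1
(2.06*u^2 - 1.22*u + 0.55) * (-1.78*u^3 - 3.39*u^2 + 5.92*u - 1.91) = -3.6668*u^5 - 4.8118*u^4 + 15.352*u^3 - 13.0215*u^2 + 5.5862*u - 1.0505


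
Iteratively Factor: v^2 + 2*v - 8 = (v + 4)*(v - 2)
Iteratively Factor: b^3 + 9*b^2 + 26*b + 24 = (b + 2)*(b^2 + 7*b + 12) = (b + 2)*(b + 3)*(b + 4)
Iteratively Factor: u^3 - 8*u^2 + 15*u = (u - 5)*(u^2 - 3*u) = (u - 5)*(u - 3)*(u)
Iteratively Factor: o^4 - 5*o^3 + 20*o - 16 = (o - 2)*(o^3 - 3*o^2 - 6*o + 8) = (o - 2)*(o + 2)*(o^2 - 5*o + 4) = (o - 4)*(o - 2)*(o + 2)*(o - 1)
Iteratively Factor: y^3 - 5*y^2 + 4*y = (y - 4)*(y^2 - y) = (y - 4)*(y - 1)*(y)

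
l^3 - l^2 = l^2*(l - 1)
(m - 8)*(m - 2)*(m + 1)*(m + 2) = m^4 - 7*m^3 - 12*m^2 + 28*m + 32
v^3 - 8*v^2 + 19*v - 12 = (v - 4)*(v - 3)*(v - 1)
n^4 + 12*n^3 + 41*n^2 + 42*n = n*(n + 2)*(n + 3)*(n + 7)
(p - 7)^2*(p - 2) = p^3 - 16*p^2 + 77*p - 98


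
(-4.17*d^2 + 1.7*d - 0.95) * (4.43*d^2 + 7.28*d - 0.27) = -18.4731*d^4 - 22.8266*d^3 + 9.2934*d^2 - 7.375*d + 0.2565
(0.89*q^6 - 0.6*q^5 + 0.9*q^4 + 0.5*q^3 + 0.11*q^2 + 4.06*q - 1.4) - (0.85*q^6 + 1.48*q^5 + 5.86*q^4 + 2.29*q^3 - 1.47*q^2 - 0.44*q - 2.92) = 0.04*q^6 - 2.08*q^5 - 4.96*q^4 - 1.79*q^3 + 1.58*q^2 + 4.5*q + 1.52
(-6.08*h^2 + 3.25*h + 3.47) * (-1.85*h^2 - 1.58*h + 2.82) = 11.248*h^4 + 3.5939*h^3 - 28.7001*h^2 + 3.6824*h + 9.7854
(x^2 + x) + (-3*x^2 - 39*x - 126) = -2*x^2 - 38*x - 126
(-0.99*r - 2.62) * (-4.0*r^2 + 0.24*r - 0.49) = 3.96*r^3 + 10.2424*r^2 - 0.1437*r + 1.2838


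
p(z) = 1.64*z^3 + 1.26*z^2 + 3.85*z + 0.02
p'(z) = 4.92*z^2 + 2.52*z + 3.85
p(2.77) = 55.21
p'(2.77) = 48.58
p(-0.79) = -3.04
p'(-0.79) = 4.93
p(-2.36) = -23.60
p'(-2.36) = 25.31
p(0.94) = 6.11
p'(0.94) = 10.57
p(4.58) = 201.64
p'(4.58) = 118.60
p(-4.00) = -100.18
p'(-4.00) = 72.49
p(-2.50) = -27.36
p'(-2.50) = 28.30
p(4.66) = 211.28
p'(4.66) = 122.43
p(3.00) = 67.19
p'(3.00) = 55.69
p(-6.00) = -331.96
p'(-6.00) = 165.85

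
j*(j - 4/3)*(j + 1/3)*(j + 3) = j^4 + 2*j^3 - 31*j^2/9 - 4*j/3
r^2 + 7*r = r*(r + 7)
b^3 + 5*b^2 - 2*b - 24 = (b - 2)*(b + 3)*(b + 4)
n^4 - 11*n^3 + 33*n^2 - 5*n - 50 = (n - 5)^2*(n - 2)*(n + 1)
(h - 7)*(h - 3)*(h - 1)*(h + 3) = h^4 - 8*h^3 - 2*h^2 + 72*h - 63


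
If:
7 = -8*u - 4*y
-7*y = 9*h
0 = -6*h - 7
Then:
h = -7/6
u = -13/8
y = 3/2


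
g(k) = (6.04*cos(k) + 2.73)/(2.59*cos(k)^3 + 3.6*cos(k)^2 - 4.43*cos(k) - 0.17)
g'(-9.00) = 0.29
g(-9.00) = -0.57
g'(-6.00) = 14.87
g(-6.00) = 7.18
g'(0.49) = 113.86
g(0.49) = 16.02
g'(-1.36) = 5.58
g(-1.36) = -4.36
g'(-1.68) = 102.08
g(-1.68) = 5.88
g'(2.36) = -0.69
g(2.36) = -0.40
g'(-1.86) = 7.58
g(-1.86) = 0.76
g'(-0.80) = -60.96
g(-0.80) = -10.96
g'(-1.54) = 113.51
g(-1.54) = -9.63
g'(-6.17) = 3.97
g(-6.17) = 5.73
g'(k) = (6.04*cos(k) + 2.73)*(7.77*sin(k)*cos(k)^2 + 7.2*sin(k)*cos(k) - 4.43*sin(k))/(2.59*cos(k)^3 + 3.6*cos(k)^2 - 4.43*cos(k) - 0.17)^2 - 6.04*sin(k)/(2.59*cos(k)^3 + 3.6*cos(k)^2 - 4.43*cos(k) - 0.17) = (31.2872*cos(k)^3 + 42.9561*cos(k)^2 + 19.656*cos(k) - 11.0671)*sin(k)/(6.7081*cos(k)^6 + 18.648*cos(k)^5 - 9.9874*cos(k)^4 - 32.7766*cos(k)^3 + 18.4009*cos(k)^2 + 1.5062*cos(k) + 0.0289)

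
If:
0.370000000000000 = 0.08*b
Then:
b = 4.62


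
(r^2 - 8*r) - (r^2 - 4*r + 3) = -4*r - 3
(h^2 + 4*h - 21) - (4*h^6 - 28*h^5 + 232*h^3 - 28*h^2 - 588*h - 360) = -4*h^6 + 28*h^5 - 232*h^3 + 29*h^2 + 592*h + 339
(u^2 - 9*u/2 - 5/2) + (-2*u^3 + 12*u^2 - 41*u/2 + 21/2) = -2*u^3 + 13*u^2 - 25*u + 8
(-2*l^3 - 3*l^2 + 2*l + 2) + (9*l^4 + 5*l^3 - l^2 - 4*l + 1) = 9*l^4 + 3*l^3 - 4*l^2 - 2*l + 3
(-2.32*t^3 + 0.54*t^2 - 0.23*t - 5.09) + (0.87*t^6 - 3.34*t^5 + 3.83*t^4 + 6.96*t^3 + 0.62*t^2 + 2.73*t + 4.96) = 0.87*t^6 - 3.34*t^5 + 3.83*t^4 + 4.64*t^3 + 1.16*t^2 + 2.5*t - 0.13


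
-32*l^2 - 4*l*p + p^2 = (-8*l + p)*(4*l + p)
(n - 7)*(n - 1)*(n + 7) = n^3 - n^2 - 49*n + 49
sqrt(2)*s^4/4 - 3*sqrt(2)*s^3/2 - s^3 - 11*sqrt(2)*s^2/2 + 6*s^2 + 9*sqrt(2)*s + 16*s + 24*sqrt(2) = (s/2 + 1)*(s - 8)*(s - 3*sqrt(2))*(sqrt(2)*s/2 + 1)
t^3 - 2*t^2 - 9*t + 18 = (t - 3)*(t - 2)*(t + 3)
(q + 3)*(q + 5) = q^2 + 8*q + 15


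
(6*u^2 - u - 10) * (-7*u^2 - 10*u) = -42*u^4 - 53*u^3 + 80*u^2 + 100*u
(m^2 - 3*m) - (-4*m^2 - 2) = 5*m^2 - 3*m + 2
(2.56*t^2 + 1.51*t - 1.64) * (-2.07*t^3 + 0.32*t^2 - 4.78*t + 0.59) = -5.2992*t^5 - 2.3065*t^4 - 8.3588*t^3 - 6.2322*t^2 + 8.7301*t - 0.9676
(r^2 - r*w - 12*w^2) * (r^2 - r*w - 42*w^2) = r^4 - 2*r^3*w - 53*r^2*w^2 + 54*r*w^3 + 504*w^4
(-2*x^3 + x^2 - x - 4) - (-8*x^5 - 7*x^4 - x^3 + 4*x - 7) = 8*x^5 + 7*x^4 - x^3 + x^2 - 5*x + 3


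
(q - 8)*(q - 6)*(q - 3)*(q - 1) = q^4 - 18*q^3 + 107*q^2 - 234*q + 144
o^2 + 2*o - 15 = (o - 3)*(o + 5)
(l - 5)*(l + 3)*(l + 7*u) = l^3 + 7*l^2*u - 2*l^2 - 14*l*u - 15*l - 105*u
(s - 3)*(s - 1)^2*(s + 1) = s^4 - 4*s^3 + 2*s^2 + 4*s - 3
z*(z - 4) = z^2 - 4*z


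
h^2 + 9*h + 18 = (h + 3)*(h + 6)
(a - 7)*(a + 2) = a^2 - 5*a - 14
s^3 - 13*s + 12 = (s - 3)*(s - 1)*(s + 4)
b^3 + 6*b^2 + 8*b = b*(b + 2)*(b + 4)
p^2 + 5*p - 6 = (p - 1)*(p + 6)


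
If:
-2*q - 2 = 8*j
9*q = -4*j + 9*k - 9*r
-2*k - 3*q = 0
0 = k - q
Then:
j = -1/4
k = 0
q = 0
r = 1/9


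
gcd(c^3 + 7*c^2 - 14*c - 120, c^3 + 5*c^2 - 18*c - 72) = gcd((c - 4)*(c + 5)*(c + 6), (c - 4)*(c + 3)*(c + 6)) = c^2 + 2*c - 24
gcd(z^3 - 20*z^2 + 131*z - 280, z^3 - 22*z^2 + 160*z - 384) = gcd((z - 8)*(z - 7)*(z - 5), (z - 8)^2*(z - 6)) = z - 8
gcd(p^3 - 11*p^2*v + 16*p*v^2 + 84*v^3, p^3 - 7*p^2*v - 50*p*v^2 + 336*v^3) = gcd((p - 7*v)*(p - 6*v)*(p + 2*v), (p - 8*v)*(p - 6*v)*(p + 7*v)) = p - 6*v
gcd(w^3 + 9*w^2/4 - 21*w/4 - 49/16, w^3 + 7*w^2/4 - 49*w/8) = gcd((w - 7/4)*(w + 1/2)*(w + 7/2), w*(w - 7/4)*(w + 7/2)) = w^2 + 7*w/4 - 49/8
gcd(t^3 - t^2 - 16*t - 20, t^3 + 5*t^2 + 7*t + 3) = 1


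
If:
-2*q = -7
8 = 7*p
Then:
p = 8/7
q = 7/2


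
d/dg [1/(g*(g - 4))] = 2*(2 - g)/(g^2*(g^2 - 8*g + 16))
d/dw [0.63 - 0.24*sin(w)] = -0.24*cos(w)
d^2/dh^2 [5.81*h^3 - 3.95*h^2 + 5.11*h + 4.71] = 34.86*h - 7.9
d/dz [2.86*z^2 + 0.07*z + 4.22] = 5.72*z + 0.07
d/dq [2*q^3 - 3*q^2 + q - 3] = 6*q^2 - 6*q + 1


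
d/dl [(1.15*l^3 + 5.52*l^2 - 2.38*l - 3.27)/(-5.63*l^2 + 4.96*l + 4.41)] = (-6.4745*l^4 + 11.408*l^3 + 29.1943*l^2 + 11.8662*l + 5.7234)/(31.6969*l^4 - 55.8496*l^3 - 25.055*l^2 + 43.7472*l + 19.4481)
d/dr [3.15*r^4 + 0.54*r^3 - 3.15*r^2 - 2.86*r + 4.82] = 12.6*r^3 + 1.62*r^2 - 6.3*r - 2.86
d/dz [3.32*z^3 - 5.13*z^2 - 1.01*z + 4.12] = 9.96*z^2 - 10.26*z - 1.01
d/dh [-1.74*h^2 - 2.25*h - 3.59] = -3.48*h - 2.25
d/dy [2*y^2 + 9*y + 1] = 4*y + 9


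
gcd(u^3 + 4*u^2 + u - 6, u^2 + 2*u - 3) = u^2 + 2*u - 3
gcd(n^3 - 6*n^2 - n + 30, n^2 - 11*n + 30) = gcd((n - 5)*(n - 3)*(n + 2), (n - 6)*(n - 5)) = n - 5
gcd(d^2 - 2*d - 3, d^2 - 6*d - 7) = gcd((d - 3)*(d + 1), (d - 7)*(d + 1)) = d + 1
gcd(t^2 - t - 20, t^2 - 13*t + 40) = t - 5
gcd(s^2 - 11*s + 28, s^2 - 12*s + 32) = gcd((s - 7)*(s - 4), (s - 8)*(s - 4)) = s - 4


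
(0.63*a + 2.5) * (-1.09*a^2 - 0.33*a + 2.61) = -0.6867*a^3 - 2.9329*a^2 + 0.8193*a + 6.525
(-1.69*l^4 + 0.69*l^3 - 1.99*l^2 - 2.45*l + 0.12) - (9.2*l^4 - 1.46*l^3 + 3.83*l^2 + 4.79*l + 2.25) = -10.89*l^4 + 2.15*l^3 - 5.82*l^2 - 7.24*l - 2.13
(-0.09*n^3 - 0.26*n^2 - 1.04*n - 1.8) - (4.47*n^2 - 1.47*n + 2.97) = -0.09*n^3 - 4.73*n^2 + 0.43*n - 4.77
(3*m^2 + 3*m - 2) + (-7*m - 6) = 3*m^2 - 4*m - 8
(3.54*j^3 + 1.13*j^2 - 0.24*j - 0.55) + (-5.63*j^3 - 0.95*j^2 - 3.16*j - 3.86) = -2.09*j^3 + 0.18*j^2 - 3.4*j - 4.41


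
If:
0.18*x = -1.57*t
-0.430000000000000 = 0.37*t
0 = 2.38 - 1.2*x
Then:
No Solution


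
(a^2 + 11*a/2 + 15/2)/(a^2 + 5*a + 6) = (a + 5/2)/(a + 2)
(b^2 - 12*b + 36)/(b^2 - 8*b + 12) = (b - 6)/(b - 2)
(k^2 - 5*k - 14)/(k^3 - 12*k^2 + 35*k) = (k + 2)/(k*(k - 5))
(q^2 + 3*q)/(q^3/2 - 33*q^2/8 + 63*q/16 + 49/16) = 16*q*(q + 3)/(8*q^3 - 66*q^2 + 63*q + 49)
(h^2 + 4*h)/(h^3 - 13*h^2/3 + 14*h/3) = 3*(h + 4)/(3*h^2 - 13*h + 14)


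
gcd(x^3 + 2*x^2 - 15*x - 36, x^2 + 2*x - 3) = x + 3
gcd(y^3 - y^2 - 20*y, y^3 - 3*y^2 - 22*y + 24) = y + 4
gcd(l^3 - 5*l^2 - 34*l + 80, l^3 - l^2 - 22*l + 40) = l^2 + 3*l - 10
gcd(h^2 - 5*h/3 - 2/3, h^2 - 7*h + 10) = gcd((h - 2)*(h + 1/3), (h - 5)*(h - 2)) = h - 2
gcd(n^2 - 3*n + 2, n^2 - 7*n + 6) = n - 1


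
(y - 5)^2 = y^2 - 10*y + 25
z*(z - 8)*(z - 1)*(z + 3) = z^4 - 6*z^3 - 19*z^2 + 24*z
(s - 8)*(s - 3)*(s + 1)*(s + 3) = s^4 - 7*s^3 - 17*s^2 + 63*s + 72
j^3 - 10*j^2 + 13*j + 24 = (j - 8)*(j - 3)*(j + 1)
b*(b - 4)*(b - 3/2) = b^3 - 11*b^2/2 + 6*b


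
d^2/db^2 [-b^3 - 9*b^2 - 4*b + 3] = -6*b - 18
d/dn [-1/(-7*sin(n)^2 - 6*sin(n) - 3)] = -2*(7*sin(n) + 3)*cos(n)/(7*sin(n)^2 + 6*sin(n) + 3)^2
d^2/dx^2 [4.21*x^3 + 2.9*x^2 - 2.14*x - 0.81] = 25.26*x + 5.8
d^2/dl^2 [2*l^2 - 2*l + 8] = 4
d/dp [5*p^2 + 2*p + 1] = 10*p + 2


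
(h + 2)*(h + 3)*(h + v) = h^3 + h^2*v + 5*h^2 + 5*h*v + 6*h + 6*v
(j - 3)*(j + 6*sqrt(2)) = j^2 - 3*j + 6*sqrt(2)*j - 18*sqrt(2)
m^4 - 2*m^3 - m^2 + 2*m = m*(m - 2)*(m - 1)*(m + 1)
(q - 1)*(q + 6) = q^2 + 5*q - 6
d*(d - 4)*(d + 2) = d^3 - 2*d^2 - 8*d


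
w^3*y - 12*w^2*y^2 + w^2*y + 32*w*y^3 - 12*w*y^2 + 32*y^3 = (w - 8*y)*(w - 4*y)*(w*y + y)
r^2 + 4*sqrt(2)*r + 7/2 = (r + sqrt(2)/2)*(r + 7*sqrt(2)/2)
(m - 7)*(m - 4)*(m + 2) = m^3 - 9*m^2 + 6*m + 56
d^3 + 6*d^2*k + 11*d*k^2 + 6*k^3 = (d + k)*(d + 2*k)*(d + 3*k)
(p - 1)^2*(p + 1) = p^3 - p^2 - p + 1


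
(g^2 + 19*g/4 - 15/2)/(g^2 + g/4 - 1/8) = 2*(4*g^2 + 19*g - 30)/(8*g^2 + 2*g - 1)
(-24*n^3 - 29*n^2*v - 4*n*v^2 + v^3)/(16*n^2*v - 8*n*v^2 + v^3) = (-24*n^3 - 29*n^2*v - 4*n*v^2 + v^3)/(v*(16*n^2 - 8*n*v + v^2))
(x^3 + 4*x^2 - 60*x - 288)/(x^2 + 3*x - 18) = (x^2 - 2*x - 48)/(x - 3)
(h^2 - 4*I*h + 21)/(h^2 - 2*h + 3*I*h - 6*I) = (h - 7*I)/(h - 2)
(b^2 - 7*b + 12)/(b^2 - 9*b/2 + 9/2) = 2*(b - 4)/(2*b - 3)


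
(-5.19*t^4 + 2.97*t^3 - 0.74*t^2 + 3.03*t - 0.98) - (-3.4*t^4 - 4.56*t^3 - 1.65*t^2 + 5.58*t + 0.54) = -1.79*t^4 + 7.53*t^3 + 0.91*t^2 - 2.55*t - 1.52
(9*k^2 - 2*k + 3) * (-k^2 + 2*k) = -9*k^4 + 20*k^3 - 7*k^2 + 6*k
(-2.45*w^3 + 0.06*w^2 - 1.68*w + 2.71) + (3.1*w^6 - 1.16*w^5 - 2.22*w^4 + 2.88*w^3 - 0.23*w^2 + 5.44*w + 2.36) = 3.1*w^6 - 1.16*w^5 - 2.22*w^4 + 0.43*w^3 - 0.17*w^2 + 3.76*w + 5.07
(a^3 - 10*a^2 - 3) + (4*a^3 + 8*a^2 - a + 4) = 5*a^3 - 2*a^2 - a + 1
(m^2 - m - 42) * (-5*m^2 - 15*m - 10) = -5*m^4 - 10*m^3 + 215*m^2 + 640*m + 420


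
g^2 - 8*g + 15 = (g - 5)*(g - 3)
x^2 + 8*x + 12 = (x + 2)*(x + 6)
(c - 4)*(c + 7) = c^2 + 3*c - 28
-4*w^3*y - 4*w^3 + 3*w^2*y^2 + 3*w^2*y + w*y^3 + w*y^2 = (-w + y)*(4*w + y)*(w*y + w)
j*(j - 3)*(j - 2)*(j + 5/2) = j^4 - 5*j^3/2 - 13*j^2/2 + 15*j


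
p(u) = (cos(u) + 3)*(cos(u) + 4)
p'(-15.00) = 3.56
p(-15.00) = 7.26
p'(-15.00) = 3.56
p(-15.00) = 7.26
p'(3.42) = 1.40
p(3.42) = 6.19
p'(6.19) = 0.84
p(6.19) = 19.96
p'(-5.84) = -3.78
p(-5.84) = 19.14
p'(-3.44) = -1.50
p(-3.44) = 6.22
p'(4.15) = 5.02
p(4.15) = 8.55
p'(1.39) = -7.24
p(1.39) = 13.29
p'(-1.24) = 7.23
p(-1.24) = 14.38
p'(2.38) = -3.83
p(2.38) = 7.46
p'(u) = -(cos(u) + 3)*sin(u) - (cos(u) + 4)*sin(u)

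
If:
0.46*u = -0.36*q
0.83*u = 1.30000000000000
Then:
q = -2.00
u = 1.57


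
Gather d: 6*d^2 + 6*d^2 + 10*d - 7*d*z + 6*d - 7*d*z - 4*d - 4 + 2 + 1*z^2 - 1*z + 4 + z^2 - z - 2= 12*d^2 + d*(12 - 14*z) + 2*z^2 - 2*z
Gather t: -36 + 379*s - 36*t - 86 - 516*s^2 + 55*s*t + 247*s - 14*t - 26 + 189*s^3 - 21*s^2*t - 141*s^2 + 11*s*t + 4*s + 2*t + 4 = 189*s^3 - 657*s^2 + 630*s + t*(-21*s^2 + 66*s - 48) - 144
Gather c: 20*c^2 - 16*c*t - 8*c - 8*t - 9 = 20*c^2 + c*(-16*t - 8) - 8*t - 9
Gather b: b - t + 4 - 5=b - t - 1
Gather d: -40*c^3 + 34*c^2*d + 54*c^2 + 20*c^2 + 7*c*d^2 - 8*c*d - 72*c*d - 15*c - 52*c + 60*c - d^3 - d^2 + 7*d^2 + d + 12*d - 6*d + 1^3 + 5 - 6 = -40*c^3 + 74*c^2 - 7*c - d^3 + d^2*(7*c + 6) + d*(34*c^2 - 80*c + 7)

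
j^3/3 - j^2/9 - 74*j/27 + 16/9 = (j/3 + 1)*(j - 8/3)*(j - 2/3)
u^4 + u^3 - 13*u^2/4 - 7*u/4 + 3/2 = (u - 3/2)*(u - 1/2)*(u + 1)*(u + 2)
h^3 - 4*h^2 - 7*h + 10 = (h - 5)*(h - 1)*(h + 2)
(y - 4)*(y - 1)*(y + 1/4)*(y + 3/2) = y^4 - 13*y^3/4 - 35*y^2/8 + 41*y/8 + 3/2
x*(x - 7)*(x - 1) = x^3 - 8*x^2 + 7*x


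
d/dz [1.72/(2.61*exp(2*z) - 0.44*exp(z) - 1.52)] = (0.7568 - 8.9784*exp(z))*exp(z)/(-2.61*exp(2*z) + 0.44*exp(z) + 1.52)^2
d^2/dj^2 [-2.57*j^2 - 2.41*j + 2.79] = -5.14000000000000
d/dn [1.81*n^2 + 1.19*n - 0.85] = 3.62*n + 1.19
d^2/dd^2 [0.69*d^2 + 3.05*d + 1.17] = 1.38000000000000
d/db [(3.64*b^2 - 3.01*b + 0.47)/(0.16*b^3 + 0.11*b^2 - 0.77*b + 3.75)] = (-0.5824*b^4 + 0.9632*b^3 - 2.6973*b^2 + 27.1966*b - 10.9256)/(0.0256*b^6 + 0.0352*b^5 - 0.2343*b^4 + 1.0306*b^3 + 1.4179*b^2 - 5.775*b + 14.0625)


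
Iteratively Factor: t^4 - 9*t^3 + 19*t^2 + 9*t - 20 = (t - 4)*(t^3 - 5*t^2 - t + 5) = (t - 5)*(t - 4)*(t^2 - 1) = (t - 5)*(t - 4)*(t + 1)*(t - 1)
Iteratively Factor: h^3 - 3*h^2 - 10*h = (h)*(h^2 - 3*h - 10) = h*(h + 2)*(h - 5)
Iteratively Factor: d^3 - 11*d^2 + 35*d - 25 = (d - 5)*(d^2 - 6*d + 5) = (d - 5)*(d - 1)*(d - 5)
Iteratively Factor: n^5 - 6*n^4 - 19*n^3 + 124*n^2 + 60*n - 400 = (n - 2)*(n^4 - 4*n^3 - 27*n^2 + 70*n + 200) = (n - 2)*(n + 4)*(n^3 - 8*n^2 + 5*n + 50) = (n - 5)*(n - 2)*(n + 4)*(n^2 - 3*n - 10) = (n - 5)^2*(n - 2)*(n + 4)*(n + 2)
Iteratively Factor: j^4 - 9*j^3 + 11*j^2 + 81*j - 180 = (j + 3)*(j^3 - 12*j^2 + 47*j - 60) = (j - 3)*(j + 3)*(j^2 - 9*j + 20) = (j - 5)*(j - 3)*(j + 3)*(j - 4)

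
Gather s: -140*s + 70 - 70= -140*s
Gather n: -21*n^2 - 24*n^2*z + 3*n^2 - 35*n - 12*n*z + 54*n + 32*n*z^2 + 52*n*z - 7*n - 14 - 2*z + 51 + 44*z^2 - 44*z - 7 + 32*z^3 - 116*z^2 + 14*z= n^2*(-24*z - 18) + n*(32*z^2 + 40*z + 12) + 32*z^3 - 72*z^2 - 32*z + 30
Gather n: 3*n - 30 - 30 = 3*n - 60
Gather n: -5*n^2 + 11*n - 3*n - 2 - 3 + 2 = -5*n^2 + 8*n - 3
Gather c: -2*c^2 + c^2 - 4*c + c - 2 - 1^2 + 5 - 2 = -c^2 - 3*c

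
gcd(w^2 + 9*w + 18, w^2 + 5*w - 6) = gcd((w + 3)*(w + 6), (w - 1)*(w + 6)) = w + 6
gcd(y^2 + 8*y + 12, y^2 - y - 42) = y + 6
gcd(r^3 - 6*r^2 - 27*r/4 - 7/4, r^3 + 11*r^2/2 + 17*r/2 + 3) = r + 1/2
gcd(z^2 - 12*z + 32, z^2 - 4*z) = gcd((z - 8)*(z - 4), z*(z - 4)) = z - 4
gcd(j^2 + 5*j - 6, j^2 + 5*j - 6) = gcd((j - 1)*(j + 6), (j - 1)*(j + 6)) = j^2 + 5*j - 6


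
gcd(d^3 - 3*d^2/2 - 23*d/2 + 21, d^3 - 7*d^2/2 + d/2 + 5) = d - 2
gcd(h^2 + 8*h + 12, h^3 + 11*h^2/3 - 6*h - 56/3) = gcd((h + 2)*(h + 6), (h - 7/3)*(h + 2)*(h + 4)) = h + 2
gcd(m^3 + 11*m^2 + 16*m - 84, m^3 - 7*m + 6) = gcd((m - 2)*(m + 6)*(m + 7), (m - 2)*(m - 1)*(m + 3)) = m - 2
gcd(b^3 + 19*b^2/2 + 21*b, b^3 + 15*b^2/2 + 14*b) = b^2 + 7*b/2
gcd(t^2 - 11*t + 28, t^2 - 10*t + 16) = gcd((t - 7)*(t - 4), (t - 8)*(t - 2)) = 1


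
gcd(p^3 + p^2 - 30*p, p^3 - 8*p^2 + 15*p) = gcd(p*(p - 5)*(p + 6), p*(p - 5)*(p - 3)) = p^2 - 5*p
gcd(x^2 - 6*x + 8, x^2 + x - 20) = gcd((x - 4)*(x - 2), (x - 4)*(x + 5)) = x - 4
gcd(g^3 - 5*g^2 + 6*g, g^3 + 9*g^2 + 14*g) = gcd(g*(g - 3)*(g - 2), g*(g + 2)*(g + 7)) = g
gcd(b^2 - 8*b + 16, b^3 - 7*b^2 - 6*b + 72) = b - 4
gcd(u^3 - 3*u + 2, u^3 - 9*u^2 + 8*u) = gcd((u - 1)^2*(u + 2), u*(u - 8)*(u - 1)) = u - 1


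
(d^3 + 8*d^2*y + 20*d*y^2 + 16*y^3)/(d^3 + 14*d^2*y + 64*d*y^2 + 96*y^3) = (d^2 + 4*d*y + 4*y^2)/(d^2 + 10*d*y + 24*y^2)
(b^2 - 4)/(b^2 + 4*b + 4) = (b - 2)/(b + 2)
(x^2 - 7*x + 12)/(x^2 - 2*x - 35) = (-x^2 + 7*x - 12)/(-x^2 + 2*x + 35)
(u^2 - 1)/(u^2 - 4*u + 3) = (u + 1)/(u - 3)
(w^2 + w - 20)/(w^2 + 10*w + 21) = (w^2 + w - 20)/(w^2 + 10*w + 21)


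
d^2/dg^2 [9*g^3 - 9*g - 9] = 54*g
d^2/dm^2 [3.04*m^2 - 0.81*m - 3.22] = 6.08000000000000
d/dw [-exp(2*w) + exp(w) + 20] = (1 - 2*exp(w))*exp(w)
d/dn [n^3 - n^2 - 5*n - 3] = 3*n^2 - 2*n - 5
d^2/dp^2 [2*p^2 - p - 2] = 4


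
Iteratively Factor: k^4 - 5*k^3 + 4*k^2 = (k - 1)*(k^3 - 4*k^2) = k*(k - 1)*(k^2 - 4*k) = k*(k - 4)*(k - 1)*(k)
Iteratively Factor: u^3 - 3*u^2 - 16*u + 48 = (u - 4)*(u^2 + u - 12) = (u - 4)*(u - 3)*(u + 4)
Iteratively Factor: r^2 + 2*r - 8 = (r - 2)*(r + 4)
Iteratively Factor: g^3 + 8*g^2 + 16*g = (g + 4)*(g^2 + 4*g) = g*(g + 4)*(g + 4)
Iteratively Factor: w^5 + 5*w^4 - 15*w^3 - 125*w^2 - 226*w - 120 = (w + 3)*(w^4 + 2*w^3 - 21*w^2 - 62*w - 40) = (w + 2)*(w + 3)*(w^3 - 21*w - 20) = (w + 1)*(w + 2)*(w + 3)*(w^2 - w - 20) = (w - 5)*(w + 1)*(w + 2)*(w + 3)*(w + 4)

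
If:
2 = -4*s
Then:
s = -1/2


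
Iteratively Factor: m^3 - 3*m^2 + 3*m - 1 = (m - 1)*(m^2 - 2*m + 1) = (m - 1)^2*(m - 1)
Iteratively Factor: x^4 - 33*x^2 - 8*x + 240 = (x - 5)*(x^3 + 5*x^2 - 8*x - 48) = (x - 5)*(x + 4)*(x^2 + x - 12) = (x - 5)*(x - 3)*(x + 4)*(x + 4)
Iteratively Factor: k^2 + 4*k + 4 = (k + 2)*(k + 2)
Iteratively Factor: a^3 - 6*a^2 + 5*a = (a)*(a^2 - 6*a + 5) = a*(a - 1)*(a - 5)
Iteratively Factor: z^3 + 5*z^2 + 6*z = (z + 2)*(z^2 + 3*z) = z*(z + 2)*(z + 3)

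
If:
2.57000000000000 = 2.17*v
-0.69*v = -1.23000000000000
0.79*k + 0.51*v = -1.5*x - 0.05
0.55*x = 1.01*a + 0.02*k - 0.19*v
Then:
No Solution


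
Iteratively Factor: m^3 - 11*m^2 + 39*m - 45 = (m - 5)*(m^2 - 6*m + 9) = (m - 5)*(m - 3)*(m - 3)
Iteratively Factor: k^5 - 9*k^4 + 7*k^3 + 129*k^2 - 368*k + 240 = (k + 4)*(k^4 - 13*k^3 + 59*k^2 - 107*k + 60) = (k - 4)*(k + 4)*(k^3 - 9*k^2 + 23*k - 15) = (k - 4)*(k - 3)*(k + 4)*(k^2 - 6*k + 5) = (k - 4)*(k - 3)*(k - 1)*(k + 4)*(k - 5)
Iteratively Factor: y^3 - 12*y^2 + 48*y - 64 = (y - 4)*(y^2 - 8*y + 16) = (y - 4)^2*(y - 4)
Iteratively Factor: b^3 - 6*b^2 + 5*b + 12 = (b - 3)*(b^2 - 3*b - 4) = (b - 4)*(b - 3)*(b + 1)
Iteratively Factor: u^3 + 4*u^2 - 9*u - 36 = (u + 4)*(u^2 - 9) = (u - 3)*(u + 4)*(u + 3)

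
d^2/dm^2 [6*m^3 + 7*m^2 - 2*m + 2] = 36*m + 14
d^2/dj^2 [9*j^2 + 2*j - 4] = 18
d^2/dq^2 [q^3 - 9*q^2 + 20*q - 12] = 6*q - 18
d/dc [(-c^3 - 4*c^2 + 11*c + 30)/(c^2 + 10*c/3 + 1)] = 3*(-3*c^4 - 20*c^3 - 82*c^2 - 204*c - 267)/(9*c^4 + 60*c^3 + 118*c^2 + 60*c + 9)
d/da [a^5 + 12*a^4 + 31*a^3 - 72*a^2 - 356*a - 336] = 5*a^4 + 48*a^3 + 93*a^2 - 144*a - 356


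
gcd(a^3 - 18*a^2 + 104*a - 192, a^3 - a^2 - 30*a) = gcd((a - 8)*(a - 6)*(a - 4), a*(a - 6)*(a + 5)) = a - 6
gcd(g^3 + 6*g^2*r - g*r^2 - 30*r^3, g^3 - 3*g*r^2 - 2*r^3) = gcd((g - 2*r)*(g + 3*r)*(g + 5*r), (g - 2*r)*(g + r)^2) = -g + 2*r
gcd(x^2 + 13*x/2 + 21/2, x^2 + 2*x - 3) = x + 3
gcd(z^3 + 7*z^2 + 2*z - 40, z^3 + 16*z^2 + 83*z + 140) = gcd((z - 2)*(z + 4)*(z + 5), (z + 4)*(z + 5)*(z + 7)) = z^2 + 9*z + 20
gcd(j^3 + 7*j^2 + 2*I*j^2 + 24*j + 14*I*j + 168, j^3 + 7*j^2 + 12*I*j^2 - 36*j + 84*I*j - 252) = j^2 + j*(7 + 6*I) + 42*I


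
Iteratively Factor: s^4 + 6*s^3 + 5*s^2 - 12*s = (s - 1)*(s^3 + 7*s^2 + 12*s) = (s - 1)*(s + 4)*(s^2 + 3*s) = (s - 1)*(s + 3)*(s + 4)*(s)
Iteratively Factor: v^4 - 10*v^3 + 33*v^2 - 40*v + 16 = (v - 4)*(v^3 - 6*v^2 + 9*v - 4) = (v - 4)*(v - 1)*(v^2 - 5*v + 4) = (v - 4)^2*(v - 1)*(v - 1)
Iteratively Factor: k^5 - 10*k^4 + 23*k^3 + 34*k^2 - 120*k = (k + 2)*(k^4 - 12*k^3 + 47*k^2 - 60*k) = (k - 4)*(k + 2)*(k^3 - 8*k^2 + 15*k) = (k - 5)*(k - 4)*(k + 2)*(k^2 - 3*k) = (k - 5)*(k - 4)*(k - 3)*(k + 2)*(k)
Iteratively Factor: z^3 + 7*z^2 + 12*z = (z + 4)*(z^2 + 3*z) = (z + 3)*(z + 4)*(z)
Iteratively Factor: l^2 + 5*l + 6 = (l + 3)*(l + 2)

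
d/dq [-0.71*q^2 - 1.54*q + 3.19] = -1.42*q - 1.54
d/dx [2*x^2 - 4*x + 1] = 4*x - 4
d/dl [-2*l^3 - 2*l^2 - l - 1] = -6*l^2 - 4*l - 1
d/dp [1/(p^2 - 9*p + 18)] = (9 - 2*p)/(p^2 - 9*p + 18)^2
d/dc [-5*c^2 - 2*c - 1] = -10*c - 2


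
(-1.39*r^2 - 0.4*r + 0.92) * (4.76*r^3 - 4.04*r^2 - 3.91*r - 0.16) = -6.6164*r^5 + 3.7116*r^4 + 11.4301*r^3 - 1.9304*r^2 - 3.5332*r - 0.1472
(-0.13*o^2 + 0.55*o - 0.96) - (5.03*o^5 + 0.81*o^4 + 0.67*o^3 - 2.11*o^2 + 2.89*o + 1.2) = -5.03*o^5 - 0.81*o^4 - 0.67*o^3 + 1.98*o^2 - 2.34*o - 2.16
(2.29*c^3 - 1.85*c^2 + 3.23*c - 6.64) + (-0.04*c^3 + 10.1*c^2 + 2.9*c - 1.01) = 2.25*c^3 + 8.25*c^2 + 6.13*c - 7.65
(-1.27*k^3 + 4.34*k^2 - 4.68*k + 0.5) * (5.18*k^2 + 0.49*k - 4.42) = -6.5786*k^5 + 21.8589*k^4 - 16.5024*k^3 - 18.886*k^2 + 20.9306*k - 2.21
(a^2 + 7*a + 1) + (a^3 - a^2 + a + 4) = a^3 + 8*a + 5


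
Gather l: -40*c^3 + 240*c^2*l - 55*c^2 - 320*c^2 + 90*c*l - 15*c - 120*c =-40*c^3 - 375*c^2 - 135*c + l*(240*c^2 + 90*c)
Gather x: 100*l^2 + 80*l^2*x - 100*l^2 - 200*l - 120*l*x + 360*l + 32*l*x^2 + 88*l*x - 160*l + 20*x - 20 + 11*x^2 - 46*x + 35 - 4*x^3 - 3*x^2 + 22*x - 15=-4*x^3 + x^2*(32*l + 8) + x*(80*l^2 - 32*l - 4)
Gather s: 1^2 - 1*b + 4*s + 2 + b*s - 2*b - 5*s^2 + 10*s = -3*b - 5*s^2 + s*(b + 14) + 3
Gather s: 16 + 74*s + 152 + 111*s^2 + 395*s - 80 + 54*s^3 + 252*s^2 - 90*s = 54*s^3 + 363*s^2 + 379*s + 88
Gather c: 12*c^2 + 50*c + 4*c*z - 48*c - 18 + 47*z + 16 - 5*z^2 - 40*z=12*c^2 + c*(4*z + 2) - 5*z^2 + 7*z - 2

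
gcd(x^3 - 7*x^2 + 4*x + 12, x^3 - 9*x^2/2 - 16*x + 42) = x^2 - 8*x + 12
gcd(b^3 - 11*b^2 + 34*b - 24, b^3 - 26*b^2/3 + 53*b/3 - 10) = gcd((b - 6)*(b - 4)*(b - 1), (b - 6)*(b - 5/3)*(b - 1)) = b^2 - 7*b + 6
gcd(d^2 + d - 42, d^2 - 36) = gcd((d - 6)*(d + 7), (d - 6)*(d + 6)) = d - 6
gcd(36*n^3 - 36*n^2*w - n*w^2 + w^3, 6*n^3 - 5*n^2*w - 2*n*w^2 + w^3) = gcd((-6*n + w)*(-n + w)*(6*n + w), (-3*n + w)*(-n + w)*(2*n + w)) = -n + w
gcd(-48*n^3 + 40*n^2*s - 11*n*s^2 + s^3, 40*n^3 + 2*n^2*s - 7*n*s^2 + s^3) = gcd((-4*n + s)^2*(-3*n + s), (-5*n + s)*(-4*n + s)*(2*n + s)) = -4*n + s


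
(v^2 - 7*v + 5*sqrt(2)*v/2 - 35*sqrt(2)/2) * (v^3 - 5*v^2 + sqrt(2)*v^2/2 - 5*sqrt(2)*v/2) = v^5 - 12*v^4 + 3*sqrt(2)*v^4 - 36*sqrt(2)*v^3 + 75*v^3/2 - 30*v^2 + 105*sqrt(2)*v^2 + 175*v/2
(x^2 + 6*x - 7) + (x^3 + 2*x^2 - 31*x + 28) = x^3 + 3*x^2 - 25*x + 21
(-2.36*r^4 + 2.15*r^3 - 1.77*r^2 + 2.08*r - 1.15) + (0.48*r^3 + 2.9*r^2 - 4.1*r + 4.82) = -2.36*r^4 + 2.63*r^3 + 1.13*r^2 - 2.02*r + 3.67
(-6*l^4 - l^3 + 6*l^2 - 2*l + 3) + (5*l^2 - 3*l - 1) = -6*l^4 - l^3 + 11*l^2 - 5*l + 2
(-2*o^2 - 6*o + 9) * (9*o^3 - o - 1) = -18*o^5 - 54*o^4 + 83*o^3 + 8*o^2 - 3*o - 9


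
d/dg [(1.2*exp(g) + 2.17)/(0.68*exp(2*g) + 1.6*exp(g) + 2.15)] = (-(1.2*exp(g) + 2.17)*(1.36*exp(g) + 1.6) + 0.816*exp(2*g) + 1.92*exp(g) + 2.58)*exp(g)/(0.68*exp(2*g) + 1.6*exp(g) + 2.15)^2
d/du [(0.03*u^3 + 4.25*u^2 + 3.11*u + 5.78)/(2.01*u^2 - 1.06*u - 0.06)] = (0.0603*u^4 - 0.063600000000001*u^3 - 10.7615*u^2 - 23.7456*u + 5.9402)/(4.0401*u^4 - 4.2612*u^3 + 0.8824*u^2 + 0.1272*u + 0.0036)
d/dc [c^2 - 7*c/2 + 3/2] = 2*c - 7/2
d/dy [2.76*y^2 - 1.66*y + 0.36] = 5.52*y - 1.66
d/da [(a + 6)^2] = 2*a + 12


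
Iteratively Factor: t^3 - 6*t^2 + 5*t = (t - 5)*(t^2 - t) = t*(t - 5)*(t - 1)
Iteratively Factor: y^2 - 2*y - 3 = (y + 1)*(y - 3)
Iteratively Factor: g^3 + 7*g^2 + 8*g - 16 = (g - 1)*(g^2 + 8*g + 16) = (g - 1)*(g + 4)*(g + 4)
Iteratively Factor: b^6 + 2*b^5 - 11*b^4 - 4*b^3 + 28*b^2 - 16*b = (b + 4)*(b^5 - 2*b^4 - 3*b^3 + 8*b^2 - 4*b) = (b - 2)*(b + 4)*(b^4 - 3*b^2 + 2*b) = (b - 2)*(b + 2)*(b + 4)*(b^3 - 2*b^2 + b) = (b - 2)*(b - 1)*(b + 2)*(b + 4)*(b^2 - b) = b*(b - 2)*(b - 1)*(b + 2)*(b + 4)*(b - 1)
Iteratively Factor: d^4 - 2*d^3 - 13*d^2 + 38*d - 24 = (d - 2)*(d^3 - 13*d + 12) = (d - 3)*(d - 2)*(d^2 + 3*d - 4) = (d - 3)*(d - 2)*(d + 4)*(d - 1)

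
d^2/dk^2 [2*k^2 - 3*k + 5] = 4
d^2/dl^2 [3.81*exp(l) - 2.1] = 3.81*exp(l)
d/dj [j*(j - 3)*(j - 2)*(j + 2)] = 4*j^3 - 9*j^2 - 8*j + 12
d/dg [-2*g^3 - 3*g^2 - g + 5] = -6*g^2 - 6*g - 1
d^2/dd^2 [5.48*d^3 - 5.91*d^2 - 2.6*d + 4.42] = 32.88*d - 11.82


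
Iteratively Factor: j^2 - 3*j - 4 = (j - 4)*(j + 1)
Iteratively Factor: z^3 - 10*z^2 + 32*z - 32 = (z - 4)*(z^2 - 6*z + 8) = (z - 4)^2*(z - 2)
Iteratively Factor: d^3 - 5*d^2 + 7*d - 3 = (d - 1)*(d^2 - 4*d + 3) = (d - 3)*(d - 1)*(d - 1)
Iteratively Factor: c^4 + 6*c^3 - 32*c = (c)*(c^3 + 6*c^2 - 32) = c*(c - 2)*(c^2 + 8*c + 16) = c*(c - 2)*(c + 4)*(c + 4)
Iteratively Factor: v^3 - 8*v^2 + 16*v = (v - 4)*(v^2 - 4*v) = (v - 4)^2*(v)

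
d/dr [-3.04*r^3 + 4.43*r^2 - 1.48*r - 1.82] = -9.12*r^2 + 8.86*r - 1.48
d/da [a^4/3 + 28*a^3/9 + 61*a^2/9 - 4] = 2*a*(6*a^2 + 42*a + 61)/9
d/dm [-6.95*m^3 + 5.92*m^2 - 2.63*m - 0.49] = -20.85*m^2 + 11.84*m - 2.63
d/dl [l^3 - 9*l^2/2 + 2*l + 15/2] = 3*l^2 - 9*l + 2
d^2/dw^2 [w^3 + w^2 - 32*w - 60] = 6*w + 2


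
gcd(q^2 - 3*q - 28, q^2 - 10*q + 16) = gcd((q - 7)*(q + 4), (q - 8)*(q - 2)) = 1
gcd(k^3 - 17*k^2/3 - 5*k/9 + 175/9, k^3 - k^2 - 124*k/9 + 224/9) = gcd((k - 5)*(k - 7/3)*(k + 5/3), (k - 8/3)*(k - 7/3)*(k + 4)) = k - 7/3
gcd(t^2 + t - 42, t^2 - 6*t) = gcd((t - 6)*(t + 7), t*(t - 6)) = t - 6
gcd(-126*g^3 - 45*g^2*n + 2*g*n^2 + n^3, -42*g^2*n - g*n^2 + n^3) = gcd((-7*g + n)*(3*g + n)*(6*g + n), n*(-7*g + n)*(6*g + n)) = 42*g^2 + g*n - n^2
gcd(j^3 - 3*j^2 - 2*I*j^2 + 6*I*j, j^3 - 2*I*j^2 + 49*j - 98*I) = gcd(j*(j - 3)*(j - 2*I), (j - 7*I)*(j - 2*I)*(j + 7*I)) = j - 2*I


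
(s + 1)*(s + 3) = s^2 + 4*s + 3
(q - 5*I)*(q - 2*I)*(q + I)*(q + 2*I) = q^4 - 4*I*q^3 + 9*q^2 - 16*I*q + 20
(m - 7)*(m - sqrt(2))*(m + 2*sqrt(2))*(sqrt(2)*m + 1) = sqrt(2)*m^4 - 7*sqrt(2)*m^3 + 3*m^3 - 21*m^2 - 3*sqrt(2)*m^2 - 4*m + 21*sqrt(2)*m + 28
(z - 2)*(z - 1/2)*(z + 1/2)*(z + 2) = z^4 - 17*z^2/4 + 1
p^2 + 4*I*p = p*(p + 4*I)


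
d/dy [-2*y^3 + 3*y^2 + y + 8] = -6*y^2 + 6*y + 1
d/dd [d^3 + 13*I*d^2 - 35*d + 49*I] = 3*d^2 + 26*I*d - 35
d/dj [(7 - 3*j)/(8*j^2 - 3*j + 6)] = (24*j^2 - 112*j + 3)/(64*j^4 - 48*j^3 + 105*j^2 - 36*j + 36)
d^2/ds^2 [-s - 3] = 0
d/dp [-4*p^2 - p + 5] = -8*p - 1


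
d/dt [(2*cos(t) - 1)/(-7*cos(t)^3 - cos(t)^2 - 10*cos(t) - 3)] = (-28*cos(t)^3 + 19*cos(t)^2 + 2*cos(t) + 16)*sin(t)/(7*cos(t)^3 + cos(t)^2 + 10*cos(t) + 3)^2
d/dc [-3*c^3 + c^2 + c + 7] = -9*c^2 + 2*c + 1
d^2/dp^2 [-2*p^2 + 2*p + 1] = -4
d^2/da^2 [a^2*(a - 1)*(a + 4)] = 12*a^2 + 18*a - 8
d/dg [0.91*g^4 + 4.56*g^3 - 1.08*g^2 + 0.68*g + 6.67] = 3.64*g^3 + 13.68*g^2 - 2.16*g + 0.68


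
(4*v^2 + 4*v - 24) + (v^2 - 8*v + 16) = 5*v^2 - 4*v - 8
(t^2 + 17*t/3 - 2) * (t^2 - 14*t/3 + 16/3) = t^4 + t^3 - 208*t^2/9 + 356*t/9 - 32/3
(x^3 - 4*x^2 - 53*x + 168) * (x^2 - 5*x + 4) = x^5 - 9*x^4 - 29*x^3 + 417*x^2 - 1052*x + 672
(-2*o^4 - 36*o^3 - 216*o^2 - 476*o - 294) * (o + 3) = -2*o^5 - 42*o^4 - 324*o^3 - 1124*o^2 - 1722*o - 882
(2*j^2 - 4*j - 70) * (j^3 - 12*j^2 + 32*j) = 2*j^5 - 28*j^4 + 42*j^3 + 712*j^2 - 2240*j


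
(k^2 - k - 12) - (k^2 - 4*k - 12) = 3*k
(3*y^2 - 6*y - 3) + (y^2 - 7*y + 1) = 4*y^2 - 13*y - 2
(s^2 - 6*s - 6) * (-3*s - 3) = -3*s^3 + 15*s^2 + 36*s + 18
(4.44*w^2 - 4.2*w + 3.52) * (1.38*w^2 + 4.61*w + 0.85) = 6.1272*w^4 + 14.6724*w^3 - 10.7304*w^2 + 12.6572*w + 2.992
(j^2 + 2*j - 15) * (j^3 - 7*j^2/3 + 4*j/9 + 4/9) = j^5 - j^4/3 - 173*j^3/9 + 109*j^2/3 - 52*j/9 - 20/3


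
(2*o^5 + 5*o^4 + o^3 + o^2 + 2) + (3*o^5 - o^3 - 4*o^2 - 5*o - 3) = 5*o^5 + 5*o^4 - 3*o^2 - 5*o - 1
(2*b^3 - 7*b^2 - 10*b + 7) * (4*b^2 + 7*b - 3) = 8*b^5 - 14*b^4 - 95*b^3 - 21*b^2 + 79*b - 21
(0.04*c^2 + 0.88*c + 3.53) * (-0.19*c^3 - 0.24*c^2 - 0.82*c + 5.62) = -0.0076*c^5 - 0.1768*c^4 - 0.9147*c^3 - 1.344*c^2 + 2.051*c + 19.8386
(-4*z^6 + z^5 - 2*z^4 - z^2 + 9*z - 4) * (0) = 0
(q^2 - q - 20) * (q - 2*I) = q^3 - q^2 - 2*I*q^2 - 20*q + 2*I*q + 40*I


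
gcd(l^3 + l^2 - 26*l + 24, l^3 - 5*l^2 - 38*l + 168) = l^2 + 2*l - 24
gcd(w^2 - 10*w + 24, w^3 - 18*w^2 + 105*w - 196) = w - 4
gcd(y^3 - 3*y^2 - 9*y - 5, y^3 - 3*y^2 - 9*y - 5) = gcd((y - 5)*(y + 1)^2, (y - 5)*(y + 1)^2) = y^3 - 3*y^2 - 9*y - 5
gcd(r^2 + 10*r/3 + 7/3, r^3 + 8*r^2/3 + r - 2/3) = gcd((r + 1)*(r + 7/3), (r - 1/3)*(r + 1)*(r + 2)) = r + 1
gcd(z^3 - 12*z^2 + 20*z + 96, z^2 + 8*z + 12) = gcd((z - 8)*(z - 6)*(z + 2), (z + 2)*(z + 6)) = z + 2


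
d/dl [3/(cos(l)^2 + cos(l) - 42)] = 3*(2*cos(l) + 1)*sin(l)/(cos(l)^2 + cos(l) - 42)^2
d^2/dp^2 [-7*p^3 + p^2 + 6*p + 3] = 2 - 42*p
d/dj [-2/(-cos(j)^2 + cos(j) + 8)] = 2*(2*cos(j) - 1)*sin(j)/(sin(j)^2 + cos(j) + 7)^2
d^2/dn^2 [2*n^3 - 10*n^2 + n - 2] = 12*n - 20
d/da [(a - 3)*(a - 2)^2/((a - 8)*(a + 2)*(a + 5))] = 2*(3*a^4 - 62*a^3 + 67*a^2 + 548*a - 916)/(a^6 - 2*a^5 - 91*a^4 - 68*a^3 + 2276*a^2 + 7360*a + 6400)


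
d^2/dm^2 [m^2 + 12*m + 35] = 2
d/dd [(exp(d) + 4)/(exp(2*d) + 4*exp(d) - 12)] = (-2*(exp(d) + 2)*(exp(d) + 4) + exp(2*d) + 4*exp(d) - 12)*exp(d)/(exp(2*d) + 4*exp(d) - 12)^2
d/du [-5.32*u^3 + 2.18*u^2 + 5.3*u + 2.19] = -15.96*u^2 + 4.36*u + 5.3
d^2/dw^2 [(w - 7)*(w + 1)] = 2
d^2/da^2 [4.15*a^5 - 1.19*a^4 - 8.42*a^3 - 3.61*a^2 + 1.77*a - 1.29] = 83.0*a^3 - 14.28*a^2 - 50.52*a - 7.22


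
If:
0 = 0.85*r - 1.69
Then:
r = 1.99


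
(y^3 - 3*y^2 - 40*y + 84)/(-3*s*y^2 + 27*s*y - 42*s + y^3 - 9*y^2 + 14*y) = (y + 6)/(-3*s + y)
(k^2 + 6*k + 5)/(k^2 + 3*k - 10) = (k + 1)/(k - 2)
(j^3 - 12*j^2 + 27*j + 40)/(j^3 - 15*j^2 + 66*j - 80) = (j + 1)/(j - 2)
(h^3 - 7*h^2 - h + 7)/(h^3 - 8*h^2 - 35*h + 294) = (h^2 - 1)/(h^2 - h - 42)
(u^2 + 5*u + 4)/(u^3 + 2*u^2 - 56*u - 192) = (u + 1)/(u^2 - 2*u - 48)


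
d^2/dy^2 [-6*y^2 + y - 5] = -12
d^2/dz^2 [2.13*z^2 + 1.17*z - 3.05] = 4.26000000000000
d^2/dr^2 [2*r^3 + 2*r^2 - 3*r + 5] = 12*r + 4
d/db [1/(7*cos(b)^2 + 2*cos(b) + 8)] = 2*(7*cos(b) + 1)*sin(b)/(7*cos(b)^2 + 2*cos(b) + 8)^2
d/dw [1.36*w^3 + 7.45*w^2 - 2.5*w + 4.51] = 4.08*w^2 + 14.9*w - 2.5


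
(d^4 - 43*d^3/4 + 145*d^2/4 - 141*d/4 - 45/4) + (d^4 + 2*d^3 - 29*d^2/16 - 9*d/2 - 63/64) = 2*d^4 - 35*d^3/4 + 551*d^2/16 - 159*d/4 - 783/64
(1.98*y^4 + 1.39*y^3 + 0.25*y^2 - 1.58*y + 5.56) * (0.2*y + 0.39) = 0.396*y^5 + 1.0502*y^4 + 0.5921*y^3 - 0.2185*y^2 + 0.4958*y + 2.1684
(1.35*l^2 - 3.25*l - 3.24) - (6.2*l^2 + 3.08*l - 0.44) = -4.85*l^2 - 6.33*l - 2.8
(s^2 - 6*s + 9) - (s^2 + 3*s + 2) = 7 - 9*s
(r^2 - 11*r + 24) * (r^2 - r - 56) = r^4 - 12*r^3 - 21*r^2 + 592*r - 1344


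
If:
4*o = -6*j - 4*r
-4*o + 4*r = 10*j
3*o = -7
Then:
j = 7/6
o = -7/3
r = 7/12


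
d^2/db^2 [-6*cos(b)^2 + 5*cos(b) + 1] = -5*cos(b) + 12*cos(2*b)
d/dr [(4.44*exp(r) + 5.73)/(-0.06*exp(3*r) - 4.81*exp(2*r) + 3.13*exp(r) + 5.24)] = (0.5328*exp(3*r) + 22.3878*exp(2*r) + 55.1226*exp(r) + 5.3307)*exp(r)/(0.0036*exp(6*r) + 0.5772*exp(5*r) + 22.7605*exp(4*r) - 30.7394*exp(3*r) - 40.6119*exp(2*r) + 32.8024*exp(r) + 27.4576)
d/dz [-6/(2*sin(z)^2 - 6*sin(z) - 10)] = 3*(2*sin(z) - 3)*cos(z)/(3*sin(z) + cos(z)^2 + 4)^2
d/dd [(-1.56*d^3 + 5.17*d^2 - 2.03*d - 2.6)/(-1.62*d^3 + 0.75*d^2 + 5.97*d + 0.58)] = (-8.88178419700125e-16*d^5 + 7.2054*d^4 - 25.2036*d^3 + 17.037*d^2 + 9.8972*d + 14.3446)/(2.6244*d^6 - 2.43*d^5 - 18.7803*d^4 + 7.0758*d^3 + 36.5109*d^2 + 6.9252*d + 0.3364)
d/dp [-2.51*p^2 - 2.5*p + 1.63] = -5.02*p - 2.5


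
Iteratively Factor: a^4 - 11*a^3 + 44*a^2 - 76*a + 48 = (a - 2)*(a^3 - 9*a^2 + 26*a - 24) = (a - 4)*(a - 2)*(a^2 - 5*a + 6) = (a - 4)*(a - 2)^2*(a - 3)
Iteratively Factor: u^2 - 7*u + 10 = (u - 2)*(u - 5)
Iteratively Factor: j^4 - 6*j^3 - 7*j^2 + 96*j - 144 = (j - 3)*(j^3 - 3*j^2 - 16*j + 48) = (j - 3)*(j + 4)*(j^2 - 7*j + 12) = (j - 4)*(j - 3)*(j + 4)*(j - 3)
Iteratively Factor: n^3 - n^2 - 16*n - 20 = (n + 2)*(n^2 - 3*n - 10) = (n + 2)^2*(n - 5)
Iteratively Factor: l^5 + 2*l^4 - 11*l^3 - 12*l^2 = (l + 4)*(l^4 - 2*l^3 - 3*l^2) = (l + 1)*(l + 4)*(l^3 - 3*l^2) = (l - 3)*(l + 1)*(l + 4)*(l^2) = l*(l - 3)*(l + 1)*(l + 4)*(l)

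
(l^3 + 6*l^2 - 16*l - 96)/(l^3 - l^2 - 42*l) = (l^2 - 16)/(l*(l - 7))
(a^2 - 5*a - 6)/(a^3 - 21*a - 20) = (a - 6)/(a^2 - a - 20)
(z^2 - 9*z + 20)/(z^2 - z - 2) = (-z^2 + 9*z - 20)/(-z^2 + z + 2)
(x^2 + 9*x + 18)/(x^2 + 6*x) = (x + 3)/x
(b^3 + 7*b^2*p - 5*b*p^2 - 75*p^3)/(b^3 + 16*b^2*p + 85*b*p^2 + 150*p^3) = (b - 3*p)/(b + 6*p)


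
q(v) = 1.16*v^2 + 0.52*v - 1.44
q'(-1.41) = -2.75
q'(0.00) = 0.52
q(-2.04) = 2.33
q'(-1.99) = -4.10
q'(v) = 2.32*v + 0.52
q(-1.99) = 2.12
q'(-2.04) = -4.21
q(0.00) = -1.44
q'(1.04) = 2.93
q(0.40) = -1.05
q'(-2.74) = -5.84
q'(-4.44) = -9.78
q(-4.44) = 19.12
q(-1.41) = 0.13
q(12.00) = 171.84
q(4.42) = 23.52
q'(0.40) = 1.45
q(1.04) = 0.36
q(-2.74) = 5.84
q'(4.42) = 10.77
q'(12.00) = 28.36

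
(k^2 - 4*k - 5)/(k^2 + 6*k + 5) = (k - 5)/(k + 5)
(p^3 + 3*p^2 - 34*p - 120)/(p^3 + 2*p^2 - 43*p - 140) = (p - 6)/(p - 7)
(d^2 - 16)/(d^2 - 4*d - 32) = (d - 4)/(d - 8)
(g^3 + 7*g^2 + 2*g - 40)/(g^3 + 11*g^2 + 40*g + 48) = (g^2 + 3*g - 10)/(g^2 + 7*g + 12)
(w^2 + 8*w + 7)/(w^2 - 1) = (w + 7)/(w - 1)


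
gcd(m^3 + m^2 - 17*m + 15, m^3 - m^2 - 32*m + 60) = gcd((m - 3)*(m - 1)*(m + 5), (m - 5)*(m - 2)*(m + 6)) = 1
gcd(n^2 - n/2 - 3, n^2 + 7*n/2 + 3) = n + 3/2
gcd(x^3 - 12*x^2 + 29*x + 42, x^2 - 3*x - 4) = x + 1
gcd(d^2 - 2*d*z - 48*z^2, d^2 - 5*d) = 1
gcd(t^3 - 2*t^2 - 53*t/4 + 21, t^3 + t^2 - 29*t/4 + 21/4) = t^2 + 2*t - 21/4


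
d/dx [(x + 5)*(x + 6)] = 2*x + 11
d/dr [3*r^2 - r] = 6*r - 1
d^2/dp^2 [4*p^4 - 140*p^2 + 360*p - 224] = 48*p^2 - 280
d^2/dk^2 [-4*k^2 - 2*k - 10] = -8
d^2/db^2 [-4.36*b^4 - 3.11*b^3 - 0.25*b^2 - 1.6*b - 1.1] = -52.32*b^2 - 18.66*b - 0.5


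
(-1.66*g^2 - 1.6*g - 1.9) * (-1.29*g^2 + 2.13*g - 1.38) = 2.1414*g^4 - 1.4718*g^3 + 1.3338*g^2 - 1.839*g + 2.622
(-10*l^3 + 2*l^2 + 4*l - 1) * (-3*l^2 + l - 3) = 30*l^5 - 16*l^4 + 20*l^3 + l^2 - 13*l + 3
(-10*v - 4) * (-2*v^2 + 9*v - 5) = 20*v^3 - 82*v^2 + 14*v + 20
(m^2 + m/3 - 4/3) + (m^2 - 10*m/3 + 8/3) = 2*m^2 - 3*m + 4/3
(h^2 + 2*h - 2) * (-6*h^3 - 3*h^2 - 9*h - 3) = -6*h^5 - 15*h^4 - 3*h^3 - 15*h^2 + 12*h + 6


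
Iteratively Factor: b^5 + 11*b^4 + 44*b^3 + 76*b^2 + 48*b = (b + 4)*(b^4 + 7*b^3 + 16*b^2 + 12*b) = (b + 2)*(b + 4)*(b^3 + 5*b^2 + 6*b) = (b + 2)*(b + 3)*(b + 4)*(b^2 + 2*b) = (b + 2)^2*(b + 3)*(b + 4)*(b)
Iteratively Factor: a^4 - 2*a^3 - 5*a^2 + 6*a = (a + 2)*(a^3 - 4*a^2 + 3*a) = (a - 3)*(a + 2)*(a^2 - a) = a*(a - 3)*(a + 2)*(a - 1)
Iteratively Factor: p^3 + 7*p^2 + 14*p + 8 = (p + 4)*(p^2 + 3*p + 2) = (p + 1)*(p + 4)*(p + 2)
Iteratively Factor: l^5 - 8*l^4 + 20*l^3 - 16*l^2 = (l - 2)*(l^4 - 6*l^3 + 8*l^2) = l*(l - 2)*(l^3 - 6*l^2 + 8*l) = l*(l - 4)*(l - 2)*(l^2 - 2*l) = l^2*(l - 4)*(l - 2)*(l - 2)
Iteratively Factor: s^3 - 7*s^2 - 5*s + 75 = (s + 3)*(s^2 - 10*s + 25) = (s - 5)*(s + 3)*(s - 5)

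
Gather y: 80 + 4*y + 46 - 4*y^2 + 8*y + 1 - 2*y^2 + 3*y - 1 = -6*y^2 + 15*y + 126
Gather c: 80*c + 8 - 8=80*c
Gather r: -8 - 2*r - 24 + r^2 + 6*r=r^2 + 4*r - 32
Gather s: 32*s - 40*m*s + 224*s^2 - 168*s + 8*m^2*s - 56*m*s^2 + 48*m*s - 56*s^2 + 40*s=s^2*(168 - 56*m) + s*(8*m^2 + 8*m - 96)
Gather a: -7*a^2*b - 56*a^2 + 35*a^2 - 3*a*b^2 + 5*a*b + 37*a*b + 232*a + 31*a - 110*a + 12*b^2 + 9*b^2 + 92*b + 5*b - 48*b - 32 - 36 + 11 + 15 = a^2*(-7*b - 21) + a*(-3*b^2 + 42*b + 153) + 21*b^2 + 49*b - 42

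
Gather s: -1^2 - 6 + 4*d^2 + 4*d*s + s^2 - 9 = 4*d^2 + 4*d*s + s^2 - 16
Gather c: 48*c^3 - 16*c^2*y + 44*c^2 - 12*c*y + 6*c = 48*c^3 + c^2*(44 - 16*y) + c*(6 - 12*y)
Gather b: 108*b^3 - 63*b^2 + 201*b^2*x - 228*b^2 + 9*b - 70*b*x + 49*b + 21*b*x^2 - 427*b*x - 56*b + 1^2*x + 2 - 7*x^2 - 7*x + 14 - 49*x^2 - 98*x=108*b^3 + b^2*(201*x - 291) + b*(21*x^2 - 497*x + 2) - 56*x^2 - 104*x + 16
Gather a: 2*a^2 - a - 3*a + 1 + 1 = 2*a^2 - 4*a + 2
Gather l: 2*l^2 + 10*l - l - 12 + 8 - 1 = 2*l^2 + 9*l - 5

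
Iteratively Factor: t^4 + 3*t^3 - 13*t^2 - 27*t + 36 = (t + 4)*(t^3 - t^2 - 9*t + 9) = (t + 3)*(t + 4)*(t^2 - 4*t + 3) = (t - 3)*(t + 3)*(t + 4)*(t - 1)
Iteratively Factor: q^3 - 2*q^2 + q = (q)*(q^2 - 2*q + 1) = q*(q - 1)*(q - 1)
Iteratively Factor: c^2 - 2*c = (c - 2)*(c)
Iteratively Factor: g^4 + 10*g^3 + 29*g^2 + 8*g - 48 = (g + 4)*(g^3 + 6*g^2 + 5*g - 12) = (g + 4)^2*(g^2 + 2*g - 3) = (g - 1)*(g + 4)^2*(g + 3)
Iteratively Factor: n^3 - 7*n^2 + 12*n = (n - 4)*(n^2 - 3*n) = n*(n - 4)*(n - 3)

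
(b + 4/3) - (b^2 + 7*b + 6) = -b^2 - 6*b - 14/3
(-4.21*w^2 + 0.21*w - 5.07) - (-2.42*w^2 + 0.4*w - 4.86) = -1.79*w^2 - 0.19*w - 0.21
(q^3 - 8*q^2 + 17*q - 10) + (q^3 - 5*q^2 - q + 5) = 2*q^3 - 13*q^2 + 16*q - 5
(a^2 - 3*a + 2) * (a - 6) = a^3 - 9*a^2 + 20*a - 12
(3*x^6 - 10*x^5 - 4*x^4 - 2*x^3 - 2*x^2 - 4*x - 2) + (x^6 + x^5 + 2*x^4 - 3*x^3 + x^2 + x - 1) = 4*x^6 - 9*x^5 - 2*x^4 - 5*x^3 - x^2 - 3*x - 3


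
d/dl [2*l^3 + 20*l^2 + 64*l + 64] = 6*l^2 + 40*l + 64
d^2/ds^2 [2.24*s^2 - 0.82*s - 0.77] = 4.48000000000000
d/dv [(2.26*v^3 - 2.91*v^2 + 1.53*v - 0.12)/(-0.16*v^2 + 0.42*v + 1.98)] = (-0.3616*v^4 + 1.8984*v^3 + 12.447*v^2 - 11.562*v + 3.0798)/(0.0256*v^4 - 0.1344*v^3 - 0.4572*v^2 + 1.6632*v + 3.9204)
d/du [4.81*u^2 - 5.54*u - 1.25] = 9.62*u - 5.54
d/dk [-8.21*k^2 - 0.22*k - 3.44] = -16.42*k - 0.22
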